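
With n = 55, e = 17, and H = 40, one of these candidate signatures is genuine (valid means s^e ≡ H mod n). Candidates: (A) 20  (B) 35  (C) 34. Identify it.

B

Candidate A: 20^17 mod 55 = 15
Candidate B: 35^17 mod 55 = 40
  → matches H = 40
Candidate C: 34^17 mod 55 = 34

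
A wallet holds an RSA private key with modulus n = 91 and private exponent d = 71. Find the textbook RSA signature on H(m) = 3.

61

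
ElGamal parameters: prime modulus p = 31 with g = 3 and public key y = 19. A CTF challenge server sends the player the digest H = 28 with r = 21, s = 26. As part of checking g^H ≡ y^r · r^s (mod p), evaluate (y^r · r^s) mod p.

19^2 = 361 ≡ 20
19^4 ≡ 20^2 = 400 ≡ 28
19^8 ≡ 28^2 = 784 ≡ 9
19^16 ≡ 9^2 = 81 ≡ 19
21 = 16 + 4 + 1, so 19^21 ≡ 19·28·19 ≡ 2 (mod 31)
21^2 = 441 ≡ 7
21^4 ≡ 7^2 = 49 ≡ 18
21^8 ≡ 18^2 = 324 ≡ 14
21^16 ≡ 14^2 = 196 ≡ 10
26 = 16 + 8 + 2, so 21^26 ≡ 10·14·7 ≡ 19 (mod 31)
y^r · r^s ≡ 2·19 = 38 ≡ 7 (mod 31)

7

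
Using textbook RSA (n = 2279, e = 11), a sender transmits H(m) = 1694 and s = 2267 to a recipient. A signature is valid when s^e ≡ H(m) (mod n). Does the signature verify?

s^11 mod 2279 = 1694
1694 = H(m), so the signature checks out.

verifies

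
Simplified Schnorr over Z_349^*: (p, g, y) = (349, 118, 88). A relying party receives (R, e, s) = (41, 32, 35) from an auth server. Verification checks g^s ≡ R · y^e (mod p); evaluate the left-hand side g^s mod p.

118^2 = 13924 ≡ 313
118^4 ≡ 313^2 = 97969 ≡ 249
118^8 ≡ 249^2 = 62001 ≡ 228
118^16 ≡ 228^2 = 51984 ≡ 332
118^32 ≡ 332^2 = 110224 ≡ 289
35 = 32 + 2 + 1, so 118^35 ≡ 289·313·118 ≡ 110 (mod 349)

110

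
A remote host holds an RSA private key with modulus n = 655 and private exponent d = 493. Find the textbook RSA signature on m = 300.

m^2 ≡ 300^2 = 90000 ≡ 265
m^4 ≡ 265^2 = 70225 ≡ 140
m^8 ≡ 140^2 = 19600 ≡ 605
m^16 ≡ 605^2 = 366025 ≡ 535
m^32 ≡ 535^2 = 286225 ≡ 645
m^64 ≡ 645^2 = 416025 ≡ 100
m^128 ≡ 100^2 = 10000 ≡ 175
m^256 ≡ 175^2 = 30625 ≡ 495
493 = 256 + 128 + 64 + 32 + 8 + 4 + 1, so m^493 ≡ 495·175·100·645·605·140·300 ≡ 385 (mod 655)

385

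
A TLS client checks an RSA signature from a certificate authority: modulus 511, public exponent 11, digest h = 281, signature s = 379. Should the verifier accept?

accept

s^2 ≡ 379^2 = 143641 ≡ 50
s^4 ≡ 50^2 = 2500 ≡ 456
s^8 ≡ 456^2 = 207936 ≡ 470
11 = 8 + 2 + 1, so s^11 ≡ 470·50·379 ≡ 281 (mod 511)
281 = h, so the signature checks out.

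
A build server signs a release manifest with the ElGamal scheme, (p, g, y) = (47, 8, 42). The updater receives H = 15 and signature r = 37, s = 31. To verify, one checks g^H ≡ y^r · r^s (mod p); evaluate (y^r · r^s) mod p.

24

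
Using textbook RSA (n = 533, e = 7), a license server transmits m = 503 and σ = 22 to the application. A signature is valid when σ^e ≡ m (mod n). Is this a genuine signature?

genuine

σ^7 mod 533 = 503
Since 503 equals the digest 503, verification succeeds.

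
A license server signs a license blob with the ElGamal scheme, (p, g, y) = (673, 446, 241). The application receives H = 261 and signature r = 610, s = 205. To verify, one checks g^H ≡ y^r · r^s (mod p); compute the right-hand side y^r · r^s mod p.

241^2 = 58081 ≡ 203
241^4 ≡ 203^2 = 41209 ≡ 156
241^8 ≡ 156^2 = 24336 ≡ 108
241^16 ≡ 108^2 = 11664 ≡ 223
241^32 ≡ 223^2 = 49729 ≡ 600
241^64 ≡ 600^2 = 360000 ≡ 618
241^128 ≡ 618^2 = 381924 ≡ 333
241^256 ≡ 333^2 = 110889 ≡ 517
241^512 ≡ 517^2 = 267289 ≡ 108
610 = 512 + 64 + 32 + 2, so 241^610 ≡ 108·618·600·203 ≡ 498 (mod 673)
610^2 = 372100 ≡ 604
610^4 ≡ 604^2 = 364816 ≡ 50
610^8 ≡ 50^2 = 2500 ≡ 481
610^16 ≡ 481^2 = 231361 ≡ 522
610^32 ≡ 522^2 = 272484 ≡ 592
610^64 ≡ 592^2 = 350464 ≡ 504
610^128 ≡ 504^2 = 254016 ≡ 295
205 = 128 + 64 + 8 + 4 + 1, so 610^205 ≡ 295·504·481·50·610 ≡ 590 (mod 673)
y^r · r^s ≡ 498·590 = 293820 ≡ 392 (mod 673)

392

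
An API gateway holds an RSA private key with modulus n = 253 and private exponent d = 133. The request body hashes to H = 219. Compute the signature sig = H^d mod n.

Squares mod 253: H^1≡219, H^2≡144, H^4≡243, H^8≡100, H^16≡133, H^32≡232, H^64≡188, H^128≡177
133 = 128 + 4 + 1, so H^133 ≡ 177·243·219 ≡ 219 (mod 253)

219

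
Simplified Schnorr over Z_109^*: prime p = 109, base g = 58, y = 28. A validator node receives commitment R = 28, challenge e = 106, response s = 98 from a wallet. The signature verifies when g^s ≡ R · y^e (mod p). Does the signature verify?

g^s mod p:
58^2 = 3364 ≡ 94
58^4 ≡ 94^2 = 8836 ≡ 7
58^8 ≡ 7^2 = 49
58^16 ≡ 49^2 = 2401 ≡ 3
58^32 ≡ 3^2 = 9
58^64 ≡ 9^2 = 81
98 = 64 + 32 + 2, so 58^98 ≡ 81·9·94 ≡ 74 (mod 109)
R · y^e mod p:
28^2 = 784 ≡ 21
28^4 ≡ 21^2 = 441 ≡ 5
28^8 ≡ 5^2 = 25
28^16 ≡ 25^2 = 625 ≡ 80
28^32 ≡ 80^2 = 6400 ≡ 78
28^64 ≡ 78^2 = 6084 ≡ 89
106 = 64 + 32 + 8 + 2, so 28^106 ≡ 89·78·25·21 ≡ 26 (mod 109)
28·26 = 728 ≡ 74 (mod 109)
74 ≡ 74 (mod 109); signature holds.

verifies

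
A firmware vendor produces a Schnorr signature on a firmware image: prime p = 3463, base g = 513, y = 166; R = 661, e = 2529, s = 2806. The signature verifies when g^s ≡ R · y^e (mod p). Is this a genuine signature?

g^s mod p:
513^2 = 263169 ≡ 3444
513^4 ≡ 3444^2 = 11861136 ≡ 361
513^8 ≡ 361^2 = 130321 ≡ 2190
513^16 ≡ 2190^2 = 4796100 ≡ 3308
513^32 ≡ 3308^2 = 10942864 ≡ 3247
513^64 ≡ 3247^2 = 10543009 ≡ 1637
513^128 ≡ 1637^2 = 2679769 ≡ 2870
513^256 ≡ 2870^2 = 8236900 ≡ 1886
513^512 ≡ 1886^2 = 3556996 ≡ 495
513^1024 ≡ 495^2 = 245025 ≡ 2615
513^2048 ≡ 2615^2 = 6838225 ≡ 2263
2806 = 2048 + 512 + 128 + 64 + 32 + 16 + 4 + 2, so 513^2806 ≡ 2263·495·2870·1637·3247·3308·361·3444 ≡ 2630 (mod 3463)
R · y^e mod p:
166^2 = 27556 ≡ 3315
166^4 ≡ 3315^2 = 10989225 ≡ 1126
166^8 ≡ 1126^2 = 1267876 ≡ 418
166^16 ≡ 418^2 = 174724 ≡ 1574
166^32 ≡ 1574^2 = 2477476 ≡ 1431
166^64 ≡ 1431^2 = 2047761 ≡ 1128
166^128 ≡ 1128^2 = 1272384 ≡ 1463
166^256 ≡ 1463^2 = 2140369 ≡ 235
166^512 ≡ 235^2 = 55225 ≡ 3280
166^1024 ≡ 3280^2 = 10758400 ≡ 2322
166^2048 ≡ 2322^2 = 5391684 ≡ 3256
2529 = 2048 + 256 + 128 + 64 + 32 + 1, so 166^2529 ≡ 3256·235·1463·1128·1431·166 ≡ 1258 (mod 3463)
661·1258 = 831538 ≡ 418 (mod 3463)
2630 ≠ 418; the check fails.

forged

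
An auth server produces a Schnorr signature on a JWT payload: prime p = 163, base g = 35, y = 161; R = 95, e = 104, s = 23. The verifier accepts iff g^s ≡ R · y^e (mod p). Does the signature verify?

g^s mod p:
Squares mod 163: 35^1≡35, 35^2≡84, 35^4≡47, 35^8≡90, 35^16≡113
23 = 16 + 4 + 2 + 1, so 35^23 ≡ 113·47·84·35 ≡ 81 (mod 163)
R · y^e mod p:
Squares mod 163: 161^1≡161, 161^2≡4, 161^4≡16, 161^8≡93, 161^16≡10, 161^32≡100, 161^64≡57
104 = 64 + 32 + 8, so 161^104 ≡ 57·100·93 ≡ 24 (mod 163)
95·24 = 2280 ≡ 161 (mod 163)
81 ≠ 161; the check fails.

does not verify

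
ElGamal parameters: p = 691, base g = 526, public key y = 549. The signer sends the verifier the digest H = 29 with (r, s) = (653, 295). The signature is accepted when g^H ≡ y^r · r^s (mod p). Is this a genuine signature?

Left side g^H mod p:
526^2 = 276676 ≡ 276
526^4 ≡ 276^2 = 76176 ≡ 166
526^8 ≡ 166^2 = 27556 ≡ 607
526^16 ≡ 607^2 = 368449 ≡ 146
29 = 16 + 8 + 4 + 1, so 526^29 ≡ 146·607·166·526 ≡ 658 (mod 691)
Right side y^r · r^s mod p:
549^2 = 301401 ≡ 125
549^4 ≡ 125^2 = 15625 ≡ 423
549^8 ≡ 423^2 = 178929 ≡ 651
549^16 ≡ 651^2 = 423801 ≡ 218
549^32 ≡ 218^2 = 47524 ≡ 536
549^64 ≡ 536^2 = 287296 ≡ 531
549^128 ≡ 531^2 = 281961 ≡ 33
549^256 ≡ 33^2 = 1089 ≡ 398
549^512 ≡ 398^2 = 158404 ≡ 165
653 = 512 + 128 + 8 + 4 + 1, so 549^653 ≡ 165·33·651·423·549 ≡ 25 (mod 691)
653^2 = 426409 ≡ 62
653^4 ≡ 62^2 = 3844 ≡ 389
653^8 ≡ 389^2 = 151321 ≡ 683
653^16 ≡ 683^2 = 466489 ≡ 64
653^32 ≡ 64^2 = 4096 ≡ 641
653^64 ≡ 641^2 = 410881 ≡ 427
653^128 ≡ 427^2 = 182329 ≡ 596
653^256 ≡ 596^2 = 355216 ≡ 42
295 = 256 + 32 + 4 + 2 + 1, so 653^295 ≡ 42·641·389·62·653 ≡ 358 (mod 691)
25·358 = 8950 ≡ 658 (mod 691)
658 ≡ 658 (mod 691), so the signature is genuine.

genuine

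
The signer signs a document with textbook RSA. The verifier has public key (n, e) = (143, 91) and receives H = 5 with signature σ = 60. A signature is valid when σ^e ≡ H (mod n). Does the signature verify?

Squares mod 143: σ^1≡60, σ^2≡25, σ^4≡53, σ^8≡92, σ^16≡27, σ^32≡14, σ^64≡53
91 = 64 + 16 + 8 + 2 + 1, so σ^91 ≡ 53·27·92·25·60 ≡ 5 (mod 143)
5 = H, so the signature checks out.

verifies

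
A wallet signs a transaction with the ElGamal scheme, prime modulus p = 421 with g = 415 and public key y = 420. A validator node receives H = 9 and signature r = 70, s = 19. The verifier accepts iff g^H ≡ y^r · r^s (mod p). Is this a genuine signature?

Left side g^H mod p:
415^2 = 172225 ≡ 36
415^4 ≡ 36^2 = 1296 ≡ 33
415^8 ≡ 33^2 = 1089 ≡ 247
9 = 8 + 1, so 415^9 ≡ 247·415 ≡ 202 (mod 421)
Right side y^r · r^s mod p:
420^2 = 176400 ≡ 1
420^4 ≡ 1^2 = 1
420^8 ≡ 1^2 = 1
420^16 ≡ 1^2 = 1
420^32 ≡ 1^2 = 1
420^64 ≡ 1^2 = 1
70 = 64 + 4 + 2, so 420^70 ≡ 1·1·1 ≡ 1 (mod 421)
70^2 = 4900 ≡ 269
70^4 ≡ 269^2 = 72361 ≡ 370
70^8 ≡ 370^2 = 136900 ≡ 75
70^16 ≡ 75^2 = 5625 ≡ 152
19 = 16 + 2 + 1, so 70^19 ≡ 152·269·70 ≡ 202 (mod 421)
1·202 = 202 ≡ 202 (mod 421)
202 ≡ 202 (mod 421), so the signature is genuine.

genuine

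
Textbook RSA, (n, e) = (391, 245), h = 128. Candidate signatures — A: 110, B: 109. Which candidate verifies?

A

Candidate A: 110^2 = 12100 ≡ 370; 110^4 ≡ 370^2 = 136900 ≡ 50; 110^8 ≡ 50^2 = 2500 ≡ 154; 110^16 ≡ 154^2 = 23716 ≡ 256; 110^32 ≡ 256^2 = 65536 ≡ 239; 110^64 ≡ 239^2 = 57121 ≡ 35; 110^128 ≡ 35^2 = 1225 ≡ 52; 245 = 128 + 64 + 32 + 16 + 4 + 1, so 110^245 ≡ 52·35·239·256·50·110 ≡ 128 (mod 391)
  → matches h = 128
Candidate B: 109^2 = 11881 ≡ 151; 109^4 ≡ 151^2 = 22801 ≡ 123; 109^8 ≡ 123^2 = 15129 ≡ 271; 109^16 ≡ 271^2 = 73441 ≡ 324; 109^32 ≡ 324^2 = 104976 ≡ 188; 109^64 ≡ 188^2 = 35344 ≡ 154; 109^128 ≡ 154^2 = 23716 ≡ 256; 245 = 128 + 64 + 32 + 16 + 4 + 1, so 109^245 ≡ 256·154·188·324·123·109 ≡ 198 (mod 391)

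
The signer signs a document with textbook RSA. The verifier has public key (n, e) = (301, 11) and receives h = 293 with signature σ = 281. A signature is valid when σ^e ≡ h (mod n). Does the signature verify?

does not verify

σ^11 mod 301 = 197
197 ≠ 293, so verification fails.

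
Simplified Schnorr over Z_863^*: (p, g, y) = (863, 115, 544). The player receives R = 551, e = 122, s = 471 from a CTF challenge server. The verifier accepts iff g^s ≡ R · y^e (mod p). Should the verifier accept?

g^s mod p:
Squares mod 863: 115^1≡115, 115^2≡280, 115^4≡730, 115^8≡429, 115^16≡222, 115^32≡93, 115^64≡19, 115^128≡361, 115^256≡8
471 = 256 + 128 + 64 + 16 + 4 + 2 + 1, so 115^471 ≡ 8·361·19·222·730·280·115 ≡ 199 (mod 863)
R · y^e mod p:
Squares mod 863: 544^1≡544, 544^2≡790, 544^4≡151, 544^8≡363, 544^16≡593, 544^32≡408, 544^64≡768
122 = 64 + 32 + 16 + 8 + 2, so 544^122 ≡ 768·408·593·363·790 ≡ 843 (mod 863)
551·843 = 464493 ≡ 199 (mod 863)
199 ≡ 199 (mod 863); signature holds.

accept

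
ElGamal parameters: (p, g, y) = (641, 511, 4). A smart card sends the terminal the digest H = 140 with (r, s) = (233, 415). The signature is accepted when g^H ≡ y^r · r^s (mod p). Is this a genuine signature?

Left side g^H mod p:
511^140 mod 641 = 318
Right side y^r · r^s mod p:
4^233 mod 641 = 616
233^415 mod 641 = 577
616·577 = 355432 ≡ 318 (mod 641)
318 ≡ 318 (mod 641), so the signature is genuine.

genuine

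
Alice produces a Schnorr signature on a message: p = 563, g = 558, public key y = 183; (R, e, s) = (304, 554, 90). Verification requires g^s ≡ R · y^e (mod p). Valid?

no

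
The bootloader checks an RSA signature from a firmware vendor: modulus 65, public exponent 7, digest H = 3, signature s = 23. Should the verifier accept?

reject

s^7 mod 65 = 62
s^7 mod 65 = 62, but H = 3.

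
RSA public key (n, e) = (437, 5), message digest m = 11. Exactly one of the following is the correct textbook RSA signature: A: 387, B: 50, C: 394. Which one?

Candidate A: Squares mod 437: 387^1≡387, 387^2≡315, 387^4≡26; 5 = 4 + 1, so 387^5 ≡ 26·387 ≡ 11 (mod 437)
  → matches m = 11
Candidate B: Squares mod 437: 50^1≡50, 50^2≡315, 50^4≡26; 5 = 4 + 1, so 50^5 ≡ 26·50 ≡ 426 (mod 437)
Candidate C: Squares mod 437: 394^1≡394, 394^2≡101, 394^4≡150; 5 = 4 + 1, so 394^5 ≡ 150·394 ≡ 105 (mod 437)

A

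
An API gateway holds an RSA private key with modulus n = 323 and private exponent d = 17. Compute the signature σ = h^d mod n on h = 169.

237

h^2 ≡ 169^2 = 28561 ≡ 137
h^4 ≡ 137^2 = 18769 ≡ 35
h^8 ≡ 35^2 = 1225 ≡ 256
h^16 ≡ 256^2 = 65536 ≡ 290
17 = 16 + 1, so h^17 ≡ 290·169 ≡ 237 (mod 323)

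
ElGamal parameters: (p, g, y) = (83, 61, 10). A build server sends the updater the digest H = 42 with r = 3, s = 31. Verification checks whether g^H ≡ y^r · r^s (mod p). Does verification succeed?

Left side g^H mod p:
61^2 = 3721 ≡ 69
61^4 ≡ 69^2 = 4761 ≡ 30
61^8 ≡ 30^2 = 900 ≡ 70
61^16 ≡ 70^2 = 4900 ≡ 3
61^32 ≡ 3^2 = 9
42 = 32 + 8 + 2, so 61^42 ≡ 9·70·69 ≡ 61 (mod 83)
Right side y^r · r^s mod p:
10^2 = 100 ≡ 17
3 = 2 + 1, so 10^3 ≡ 17·10 ≡ 4 (mod 83)
3^2 = 9
3^4 ≡ 9^2 = 81
3^8 ≡ 81^2 = 6561 ≡ 4
3^16 ≡ 4^2 = 16
31 = 16 + 8 + 4 + 2 + 1, so 3^31 ≡ 16·4·81·9·3 ≡ 30 (mod 83)
4·30 = 120 ≡ 37 (mod 83)
61 ≠ 37, so verification fails.

fails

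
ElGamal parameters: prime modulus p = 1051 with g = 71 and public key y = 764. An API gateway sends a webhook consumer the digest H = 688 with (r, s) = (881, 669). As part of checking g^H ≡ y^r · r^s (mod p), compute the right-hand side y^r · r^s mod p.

764^2 = 583696 ≡ 391
764^4 ≡ 391^2 = 152881 ≡ 486
764^8 ≡ 486^2 = 236196 ≡ 772
764^16 ≡ 772^2 = 595984 ≡ 67
764^32 ≡ 67^2 = 4489 ≡ 285
764^64 ≡ 285^2 = 81225 ≡ 298
764^128 ≡ 298^2 = 88804 ≡ 520
764^256 ≡ 520^2 = 270400 ≡ 293
764^512 ≡ 293^2 = 85849 ≡ 718
881 = 512 + 256 + 64 + 32 + 16 + 1, so 764^881 ≡ 718·293·298·285·67·764 ≡ 115 (mod 1051)
881^2 = 776161 ≡ 523
881^4 ≡ 523^2 = 273529 ≡ 269
881^8 ≡ 269^2 = 72361 ≡ 893
881^16 ≡ 893^2 = 797449 ≡ 791
881^32 ≡ 791^2 = 625681 ≡ 336
881^64 ≡ 336^2 = 112896 ≡ 439
881^128 ≡ 439^2 = 192721 ≡ 388
881^256 ≡ 388^2 = 150544 ≡ 251
881^512 ≡ 251^2 = 63001 ≡ 992
669 = 512 + 128 + 16 + 8 + 4 + 1, so 881^669 ≡ 992·388·791·893·269·881 ≡ 1035 (mod 1051)
y^r · r^s ≡ 115·1035 = 119025 ≡ 262 (mod 1051)

262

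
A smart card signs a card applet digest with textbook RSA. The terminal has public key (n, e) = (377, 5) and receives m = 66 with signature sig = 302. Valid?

Squares mod 377: sig^1≡302, sig^2≡347, sig^4≡146
5 = 4 + 1, so sig^5 ≡ 146·302 ≡ 360 (mod 377)
The recovered value 360 does not match the digest 66.

no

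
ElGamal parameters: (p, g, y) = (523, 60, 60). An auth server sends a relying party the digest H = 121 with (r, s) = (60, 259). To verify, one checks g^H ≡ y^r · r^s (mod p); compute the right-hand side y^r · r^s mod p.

60

60^2 = 3600 ≡ 462
60^4 ≡ 462^2 = 213444 ≡ 60
60^8 ≡ 60^2 = 3600 ≡ 462
60^16 ≡ 462^2 = 213444 ≡ 60
60^32 ≡ 60^2 = 3600 ≡ 462
60 = 32 + 16 + 8 + 4, so 60^60 ≡ 462·60·462·60 ≡ 1 (mod 523)
60^2 = 3600 ≡ 462
60^4 ≡ 462^2 = 213444 ≡ 60
60^8 ≡ 60^2 = 3600 ≡ 462
60^16 ≡ 462^2 = 213444 ≡ 60
60^32 ≡ 60^2 = 3600 ≡ 462
60^64 ≡ 462^2 = 213444 ≡ 60
60^128 ≡ 60^2 = 3600 ≡ 462
60^256 ≡ 462^2 = 213444 ≡ 60
259 = 256 + 2 + 1, so 60^259 ≡ 60·462·60 ≡ 60 (mod 523)
y^r · r^s ≡ 1·60 = 60 ≡ 60 (mod 523)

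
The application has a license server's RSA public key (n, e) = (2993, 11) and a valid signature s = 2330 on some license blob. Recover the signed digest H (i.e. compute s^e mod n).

Squares mod 2993: s^1≡2330, s^2≡2591, s^4≡2975, s^8≡324
11 = 8 + 2 + 1, so s^11 ≡ 324·2591·2330 ≡ 388 (mod 2993)

388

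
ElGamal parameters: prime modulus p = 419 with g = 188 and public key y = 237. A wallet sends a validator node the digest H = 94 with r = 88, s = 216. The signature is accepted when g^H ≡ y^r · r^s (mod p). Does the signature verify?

does not verify

Left side g^H mod p:
Squares mod 419: 188^1≡188, 188^2≡148, 188^4≡116, 188^8≡48, 188^16≡209, 188^32≡105, 188^64≡131
94 = 64 + 16 + 8 + 4 + 2, so 188^94 ≡ 131·209·48·116·148 ≡ 226 (mod 419)
Right side y^r · r^s mod p:
Squares mod 419: 237^1≡237, 237^2≡23, 237^4≡110, 237^8≡368, 237^16≡87, 237^32≡27, 237^64≡310
88 = 64 + 16 + 8, so 237^88 ≡ 310·87·368 ≡ 107 (mod 419)
Squares mod 419: 88^1≡88, 88^2≡202, 88^4≡161, 88^8≡362, 88^16≡316, 88^32≡134, 88^64≡358, 88^128≡369
216 = 128 + 64 + 16 + 8, so 88^216 ≡ 369·358·316·362 ≡ 166 (mod 419)
107·166 = 17762 ≡ 164 (mod 419)
226 ≠ 164, so verification fails.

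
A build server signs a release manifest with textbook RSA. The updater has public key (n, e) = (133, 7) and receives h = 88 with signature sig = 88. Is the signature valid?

sig^2 ≡ 88^2 = 7744 ≡ 30
sig^4 ≡ 30^2 = 900 ≡ 102
7 = 4 + 2 + 1, so sig^7 ≡ 102·30·88 ≡ 88 (mod 133)
88 = h, so the signature checks out.

valid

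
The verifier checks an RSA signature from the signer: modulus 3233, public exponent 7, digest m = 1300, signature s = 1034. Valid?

no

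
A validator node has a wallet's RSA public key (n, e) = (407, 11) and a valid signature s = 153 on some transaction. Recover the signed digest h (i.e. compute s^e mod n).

s^2 ≡ 153^2 = 23409 ≡ 210
s^4 ≡ 210^2 = 44100 ≡ 144
s^8 ≡ 144^2 = 20736 ≡ 386
11 = 8 + 2 + 1, so s^11 ≡ 386·210·153 ≡ 76 (mod 407)

76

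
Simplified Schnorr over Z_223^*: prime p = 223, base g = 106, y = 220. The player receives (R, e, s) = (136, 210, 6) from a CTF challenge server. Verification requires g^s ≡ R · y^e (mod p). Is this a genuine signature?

g^s mod p:
106^2 = 11236 ≡ 86
106^4 ≡ 86^2 = 7396 ≡ 37
6 = 4 + 2, so 106^6 ≡ 37·86 ≡ 60 (mod 223)
R · y^e mod p:
220^2 = 48400 ≡ 9
220^4 ≡ 9^2 = 81
220^8 ≡ 81^2 = 6561 ≡ 94
220^16 ≡ 94^2 = 8836 ≡ 139
220^32 ≡ 139^2 = 19321 ≡ 143
220^64 ≡ 143^2 = 20449 ≡ 156
220^128 ≡ 156^2 = 24336 ≡ 29
210 = 128 + 64 + 16 + 2, so 220^210 ≡ 29·156·139·9 ≡ 7 (mod 223)
136·7 = 952 ≡ 60 (mod 223)
60 ≡ 60 (mod 223); signature holds.

genuine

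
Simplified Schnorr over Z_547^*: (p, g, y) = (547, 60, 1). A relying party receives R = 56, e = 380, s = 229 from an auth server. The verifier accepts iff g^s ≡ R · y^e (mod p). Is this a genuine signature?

forged

g^s mod p:
Squares mod 547: 60^1≡60, 60^2≡318, 60^4≡476, 60^8≡118, 60^16≡249, 60^32≡190, 60^64≡545, 60^128≡4
229 = 128 + 64 + 32 + 4 + 1, so 60^229 ≡ 4·545·190·476·60 ≡ 361 (mod 547)
R · y^e mod p:
Squares mod 547: 1^1≡1, 1^2≡1, 1^4≡1, 1^8≡1, 1^16≡1, 1^32≡1, 1^64≡1, 1^128≡1, 1^256≡1
380 = 256 + 64 + 32 + 16 + 8 + 4, so 1^380 ≡ 1·1·1·1·1·1 ≡ 1 (mod 547)
56·1 = 56 ≡ 56 (mod 547)
361 ≠ 56; the check fails.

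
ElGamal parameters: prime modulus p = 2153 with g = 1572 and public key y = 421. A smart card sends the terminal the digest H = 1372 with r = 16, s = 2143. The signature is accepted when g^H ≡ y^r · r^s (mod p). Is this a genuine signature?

forged

Left side g^H mod p:
1572^2 = 2471184 ≡ 1693
1572^4 ≡ 1693^2 = 2866249 ≡ 606
1572^8 ≡ 606^2 = 367236 ≡ 1226
1572^16 ≡ 1226^2 = 1503076 ≡ 282
1572^32 ≡ 282^2 = 79524 ≡ 2016
1572^64 ≡ 2016^2 = 4064256 ≡ 1545
1572^128 ≡ 1545^2 = 2387025 ≡ 1501
1572^256 ≡ 1501^2 = 2253001 ≡ 963
1572^512 ≡ 963^2 = 927369 ≡ 1579
1572^1024 ≡ 1579^2 = 2493241 ≡ 67
1372 = 1024 + 256 + 64 + 16 + 8 + 4, so 1572^1372 ≡ 67·963·1545·282·1226·606 ≡ 1025 (mod 2153)
Right side y^r · r^s mod p:
421^2 = 177241 ≡ 695
421^4 ≡ 695^2 = 483025 ≡ 753
421^8 ≡ 753^2 = 567009 ≡ 770
421^16 ≡ 770^2 = 592900 ≡ 825
16^2 = 256
16^4 ≡ 256^2 = 65536 ≡ 946
16^8 ≡ 946^2 = 894916 ≡ 1421
16^16 ≡ 1421^2 = 2019241 ≡ 1880
16^32 ≡ 1880^2 = 3534400 ≡ 1327
16^64 ≡ 1327^2 = 1760929 ≡ 1928
16^128 ≡ 1928^2 = 3717184 ≡ 1106
16^256 ≡ 1106^2 = 1223236 ≡ 332
16^512 ≡ 332^2 = 110224 ≡ 421
16^1024 ≡ 421^2 = 177241 ≡ 695
16^2048 ≡ 695^2 = 483025 ≡ 753
2143 = 2048 + 64 + 16 + 8 + 4 + 2 + 1, so 16^2143 ≡ 753·1928·1880·1421·946·256·16 ≡ 1887 (mod 2153)
825·1887 = 1556775 ≡ 156 (mod 2153)
1025 ≠ 156, so verification fails.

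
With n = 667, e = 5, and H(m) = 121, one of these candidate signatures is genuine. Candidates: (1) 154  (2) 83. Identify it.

1

Candidate 1: 154^5 mod 667 = 121
  → matches H(m) = 121
Candidate 2: 83^5 mod 667 = 107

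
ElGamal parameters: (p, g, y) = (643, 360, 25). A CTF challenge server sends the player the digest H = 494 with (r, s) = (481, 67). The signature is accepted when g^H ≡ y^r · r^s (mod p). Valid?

Left side g^H mod p:
360^2 = 129600 ≡ 357
360^4 ≡ 357^2 = 127449 ≡ 135
360^8 ≡ 135^2 = 18225 ≡ 221
360^16 ≡ 221^2 = 48841 ≡ 616
360^32 ≡ 616^2 = 379456 ≡ 86
360^64 ≡ 86^2 = 7396 ≡ 323
360^128 ≡ 323^2 = 104329 ≡ 163
360^256 ≡ 163^2 = 26569 ≡ 206
494 = 256 + 128 + 64 + 32 + 8 + 4 + 2, so 360^494 ≡ 206·163·323·86·221·135·357 ≡ 214 (mod 643)
Right side y^r · r^s mod p:
25^2 = 625
25^4 ≡ 625^2 = 390625 ≡ 324
25^8 ≡ 324^2 = 104976 ≡ 167
25^16 ≡ 167^2 = 27889 ≡ 240
25^32 ≡ 240^2 = 57600 ≡ 373
25^64 ≡ 373^2 = 139129 ≡ 241
25^128 ≡ 241^2 = 58081 ≡ 211
25^256 ≡ 211^2 = 44521 ≡ 154
481 = 256 + 128 + 64 + 32 + 1, so 25^481 ≡ 154·211·241·373·25 ≡ 257 (mod 643)
481^2 = 231361 ≡ 524
481^4 ≡ 524^2 = 274576 ≡ 15
481^8 ≡ 15^2 = 225
481^16 ≡ 225^2 = 50625 ≡ 471
481^32 ≡ 471^2 = 221841 ≡ 6
481^64 ≡ 6^2 = 36
67 = 64 + 2 + 1, so 481^67 ≡ 36·524·481 ≡ 211 (mod 643)
257·211 = 54227 ≡ 215 (mod 643)
214 ≠ 215, so verification fails.

no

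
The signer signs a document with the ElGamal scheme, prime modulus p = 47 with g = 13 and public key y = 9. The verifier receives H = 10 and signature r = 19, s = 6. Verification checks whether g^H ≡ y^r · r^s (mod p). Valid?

yes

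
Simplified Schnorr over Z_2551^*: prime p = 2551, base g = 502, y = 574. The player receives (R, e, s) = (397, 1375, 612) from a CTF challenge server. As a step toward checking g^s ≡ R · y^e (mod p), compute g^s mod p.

468

502^2 = 252004 ≡ 2006
502^4 ≡ 2006^2 = 4024036 ≡ 1109
502^8 ≡ 1109^2 = 1229881 ≡ 299
502^16 ≡ 299^2 = 89401 ≡ 116
502^32 ≡ 116^2 = 13456 ≡ 701
502^64 ≡ 701^2 = 491401 ≡ 1609
502^128 ≡ 1609^2 = 2588881 ≡ 2167
502^256 ≡ 2167^2 = 4695889 ≡ 2049
502^512 ≡ 2049^2 = 4198401 ≡ 2006
612 = 512 + 64 + 32 + 4, so 502^612 ≡ 2006·1609·701·1109 ≡ 468 (mod 2551)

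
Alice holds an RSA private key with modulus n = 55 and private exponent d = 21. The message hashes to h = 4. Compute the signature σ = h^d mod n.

h^2 ≡ 4^2 = 16
h^4 ≡ 16^2 = 256 ≡ 36
h^8 ≡ 36^2 = 1296 ≡ 31
h^16 ≡ 31^2 = 961 ≡ 26
21 = 16 + 4 + 1, so h^21 ≡ 26·36·4 ≡ 4 (mod 55)

4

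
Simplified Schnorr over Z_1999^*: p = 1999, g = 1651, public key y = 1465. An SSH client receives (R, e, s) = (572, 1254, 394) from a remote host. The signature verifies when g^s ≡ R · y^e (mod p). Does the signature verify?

g^s mod p:
Squares mod 1999: 1651^1≡1651, 1651^2≡1164, 1651^4≡1573, 1651^8≡1566, 1651^16≡1582, 1651^32≡1975, 1651^64≡576, 1651^128≡1941, 1651^256≡1365
394 = 256 + 128 + 8 + 2, so 1651^394 ≡ 1365·1941·1566·1164 ≡ 1335 (mod 1999)
R · y^e mod p:
Squares mod 1999: 1465^1≡1465, 1465^2≡1298, 1465^4≡1646, 1465^8≡671, 1465^16≡466, 1465^32≡1264, 1465^64≡495, 1465^128≡1147, 1465^256≡267, 1465^512≡1324, 1465^1024≡1852
1254 = 1024 + 128 + 64 + 32 + 4 + 2, so 1465^1254 ≡ 1852·1147·495·1264·1646·1298 ≡ 1000 (mod 1999)
572·1000 = 572000 ≡ 286 (mod 1999)
1335 ≠ 286; the check fails.

does not verify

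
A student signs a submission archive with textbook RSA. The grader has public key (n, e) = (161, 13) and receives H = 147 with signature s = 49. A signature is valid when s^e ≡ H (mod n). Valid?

s^13 mod 161 = 147
s^13 mod 161 = 147 matches H.

yes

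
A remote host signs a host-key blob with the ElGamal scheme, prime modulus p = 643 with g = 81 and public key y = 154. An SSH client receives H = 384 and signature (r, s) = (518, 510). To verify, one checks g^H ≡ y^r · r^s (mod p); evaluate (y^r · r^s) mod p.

593

154^2 = 23716 ≡ 568
154^4 ≡ 568^2 = 322624 ≡ 481
154^8 ≡ 481^2 = 231361 ≡ 524
154^16 ≡ 524^2 = 274576 ≡ 15
154^32 ≡ 15^2 = 225
154^64 ≡ 225^2 = 50625 ≡ 471
154^128 ≡ 471^2 = 221841 ≡ 6
154^256 ≡ 6^2 = 36
154^512 ≡ 36^2 = 1296 ≡ 10
518 = 512 + 4 + 2, so 154^518 ≡ 10·481·568 ≡ 616 (mod 643)
518^2 = 268324 ≡ 193
518^4 ≡ 193^2 = 37249 ≡ 598
518^8 ≡ 598^2 = 357604 ≡ 96
518^16 ≡ 96^2 = 9216 ≡ 214
518^32 ≡ 214^2 = 45796 ≡ 143
518^64 ≡ 143^2 = 20449 ≡ 516
518^128 ≡ 516^2 = 266256 ≡ 54
518^256 ≡ 54^2 = 2916 ≡ 344
510 = 256 + 128 + 64 + 32 + 16 + 8 + 4 + 2, so 518^510 ≡ 344·54·516·143·214·96·598·193 ≡ 240 (mod 643)
y^r · r^s ≡ 616·240 = 147840 ≡ 593 (mod 643)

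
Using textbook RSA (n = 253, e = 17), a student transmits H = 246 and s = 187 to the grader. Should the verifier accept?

s^2 ≡ 187^2 = 34969 ≡ 55
s^4 ≡ 55^2 = 3025 ≡ 242
s^8 ≡ 242^2 = 58564 ≡ 121
s^16 ≡ 121^2 = 14641 ≡ 220
17 = 16 + 1, so s^17 ≡ 220·187 ≡ 154 (mod 253)
154 ≠ 246, so verification fails.

reject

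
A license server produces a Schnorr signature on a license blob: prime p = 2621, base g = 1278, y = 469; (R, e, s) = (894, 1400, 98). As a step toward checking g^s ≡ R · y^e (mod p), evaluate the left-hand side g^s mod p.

1274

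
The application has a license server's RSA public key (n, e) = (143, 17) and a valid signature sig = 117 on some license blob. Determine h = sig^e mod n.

sig^2 ≡ 117^2 = 13689 ≡ 104
sig^4 ≡ 104^2 = 10816 ≡ 91
sig^8 ≡ 91^2 = 8281 ≡ 130
sig^16 ≡ 130^2 = 16900 ≡ 26
17 = 16 + 1, so sig^17 ≡ 26·117 ≡ 39 (mod 143)

39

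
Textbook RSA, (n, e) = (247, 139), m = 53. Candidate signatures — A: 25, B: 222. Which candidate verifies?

Candidate A: 25^2 = 625 ≡ 131; 25^4 ≡ 131^2 = 17161 ≡ 118; 25^8 ≡ 118^2 = 13924 ≡ 92; 25^16 ≡ 92^2 = 8464 ≡ 66; 25^32 ≡ 66^2 = 4356 ≡ 157; 25^64 ≡ 157^2 = 24649 ≡ 196; 25^128 ≡ 196^2 = 38416 ≡ 131; 139 = 128 + 8 + 2 + 1, so 25^139 ≡ 131·92·131·25 ≡ 194 (mod 247)
Candidate B: 222^2 = 49284 ≡ 131; 222^4 ≡ 131^2 = 17161 ≡ 118; 222^8 ≡ 118^2 = 13924 ≡ 92; 222^16 ≡ 92^2 = 8464 ≡ 66; 222^32 ≡ 66^2 = 4356 ≡ 157; 222^64 ≡ 157^2 = 24649 ≡ 196; 222^128 ≡ 196^2 = 38416 ≡ 131; 139 = 128 + 8 + 2 + 1, so 222^139 ≡ 131·92·131·222 ≡ 53 (mod 247)
  → matches m = 53

B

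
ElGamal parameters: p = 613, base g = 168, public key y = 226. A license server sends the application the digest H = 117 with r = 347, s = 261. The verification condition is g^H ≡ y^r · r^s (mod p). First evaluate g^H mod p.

168^2 = 28224 ≡ 26
168^4 ≡ 26^2 = 676 ≡ 63
168^8 ≡ 63^2 = 3969 ≡ 291
168^16 ≡ 291^2 = 84681 ≡ 87
168^32 ≡ 87^2 = 7569 ≡ 213
168^64 ≡ 213^2 = 45369 ≡ 7
117 = 64 + 32 + 16 + 4 + 1, so 168^117 ≡ 7·213·87·63·168 ≡ 275 (mod 613)

275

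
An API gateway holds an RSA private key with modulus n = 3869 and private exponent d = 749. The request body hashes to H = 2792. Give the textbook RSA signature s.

844

H^2 ≡ 2792^2 = 7795264 ≡ 3098
H^4 ≡ 3098^2 = 9597604 ≡ 2484
H^8 ≡ 2484^2 = 6170256 ≡ 3070
H^16 ≡ 3070^2 = 9424900 ≡ 16
H^32 ≡ 16^2 = 256
H^64 ≡ 256^2 = 65536 ≡ 3632
H^128 ≡ 3632^2 = 13191424 ≡ 2003
H^256 ≡ 2003^2 = 4012009 ≡ 3725
H^512 ≡ 3725^2 = 13875625 ≡ 1391
749 = 512 + 128 + 64 + 32 + 8 + 4 + 1, so H^749 ≡ 1391·2003·3632·256·3070·2484·2792 ≡ 844 (mod 3869)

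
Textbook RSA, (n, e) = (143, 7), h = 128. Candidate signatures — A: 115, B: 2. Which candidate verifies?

Candidate A: 115^2 = 13225 ≡ 69; 115^4 ≡ 69^2 = 4761 ≡ 42; 7 = 4 + 2 + 1, so 115^7 ≡ 42·69·115 ≡ 80 (mod 143)
Candidate B: 2^2 = 4; 2^4 ≡ 4^2 = 16; 7 = 4 + 2 + 1, so 2^7 ≡ 16·4·2 ≡ 128 (mod 143)
  → matches h = 128

B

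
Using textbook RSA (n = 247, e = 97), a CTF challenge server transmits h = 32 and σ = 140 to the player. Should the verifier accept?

reject

σ^2 ≡ 140^2 = 19600 ≡ 87
σ^4 ≡ 87^2 = 7569 ≡ 159
σ^8 ≡ 159^2 = 25281 ≡ 87
σ^16 ≡ 87^2 = 7569 ≡ 159
σ^32 ≡ 159^2 = 25281 ≡ 87
σ^64 ≡ 87^2 = 7569 ≡ 159
97 = 64 + 32 + 1, so σ^97 ≡ 159·87·140 ≡ 140 (mod 247)
The recovered value 140 does not match the digest 32.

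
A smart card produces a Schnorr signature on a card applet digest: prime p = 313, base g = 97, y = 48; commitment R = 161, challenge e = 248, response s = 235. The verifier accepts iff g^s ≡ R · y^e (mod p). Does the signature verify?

verifies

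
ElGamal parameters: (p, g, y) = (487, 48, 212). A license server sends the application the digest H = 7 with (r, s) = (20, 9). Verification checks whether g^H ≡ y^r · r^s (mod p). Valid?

Left side g^H mod p:
48^2 = 2304 ≡ 356
48^4 ≡ 356^2 = 126736 ≡ 116
7 = 4 + 2 + 1, so 48^7 ≡ 116·356·48 ≡ 118 (mod 487)
Right side y^r · r^s mod p:
212^2 = 44944 ≡ 140
212^4 ≡ 140^2 = 19600 ≡ 120
212^8 ≡ 120^2 = 14400 ≡ 277
212^16 ≡ 277^2 = 76729 ≡ 270
20 = 16 + 4, so 212^20 ≡ 270·120 ≡ 258 (mod 487)
20^2 = 400
20^4 ≡ 400^2 = 160000 ≡ 264
20^8 ≡ 264^2 = 69696 ≡ 55
9 = 8 + 1, so 20^9 ≡ 55·20 ≡ 126 (mod 487)
258·126 = 32508 ≡ 366 (mod 487)
118 ≠ 366, so verification fails.

no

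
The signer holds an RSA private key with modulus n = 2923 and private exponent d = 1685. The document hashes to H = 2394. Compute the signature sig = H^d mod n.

1083

H^2 ≡ 2394^2 = 5731236 ≡ 2156
H^4 ≡ 2156^2 = 4648336 ≡ 766
H^8 ≡ 766^2 = 586756 ≡ 2156
H^16 ≡ 2156^2 = 4648336 ≡ 766
H^32 ≡ 766^2 = 586756 ≡ 2156
H^64 ≡ 2156^2 = 4648336 ≡ 766
H^128 ≡ 766^2 = 586756 ≡ 2156
H^256 ≡ 2156^2 = 4648336 ≡ 766
H^512 ≡ 766^2 = 586756 ≡ 2156
H^1024 ≡ 2156^2 = 4648336 ≡ 766
1685 = 1024 + 512 + 128 + 16 + 4 + 1, so H^1685 ≡ 766·2156·2156·766·766·2394 ≡ 1083 (mod 2923)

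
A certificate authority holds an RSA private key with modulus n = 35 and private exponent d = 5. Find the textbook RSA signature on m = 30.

25

m^2 ≡ 30^2 = 900 ≡ 25
m^4 ≡ 25^2 = 625 ≡ 30
5 = 4 + 1, so m^5 ≡ 30·30 ≡ 25 (mod 35)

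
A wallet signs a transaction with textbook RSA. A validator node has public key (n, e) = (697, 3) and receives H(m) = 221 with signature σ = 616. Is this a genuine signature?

σ^2 ≡ 616^2 = 379456 ≡ 288
3 = 2 + 1, so σ^3 ≡ 288·616 ≡ 370 (mod 697)
σ^3 mod 697 = 370, but H(m) = 221.

forged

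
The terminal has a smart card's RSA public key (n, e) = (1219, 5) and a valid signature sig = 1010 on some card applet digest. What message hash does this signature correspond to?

773

Squares mod 1219: sig^1≡1010, sig^2≡1016, sig^4≡982
5 = 4 + 1, so sig^5 ≡ 982·1010 ≡ 773 (mod 1219)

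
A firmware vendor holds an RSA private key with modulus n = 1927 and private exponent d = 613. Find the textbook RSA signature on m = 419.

624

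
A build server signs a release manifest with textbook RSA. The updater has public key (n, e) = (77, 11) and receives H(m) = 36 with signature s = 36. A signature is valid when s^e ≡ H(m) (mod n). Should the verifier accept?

accept

s^11 mod 77 = 36
36 = H(m), so the signature checks out.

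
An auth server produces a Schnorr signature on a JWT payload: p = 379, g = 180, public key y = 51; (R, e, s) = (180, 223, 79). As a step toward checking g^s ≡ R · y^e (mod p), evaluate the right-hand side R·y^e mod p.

84

Squares mod 379: 51^1≡51, 51^2≡327, 51^4≡51, 51^8≡327, 51^16≡51, 51^32≡327, 51^64≡51, 51^128≡327
223 = 128 + 64 + 16 + 8 + 4 + 2 + 1, so 51^223 ≡ 327·51·51·327·51·327·51 ≡ 51 (mod 379)
R · y^e ≡ 180·51 = 9180 ≡ 84 (mod 379)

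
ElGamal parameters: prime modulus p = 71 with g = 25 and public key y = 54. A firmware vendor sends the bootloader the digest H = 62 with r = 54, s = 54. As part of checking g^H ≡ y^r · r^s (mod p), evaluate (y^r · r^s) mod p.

57

54^54 mod 71 = 25
54^54 mod 71 = 25
y^r · r^s ≡ 25·25 = 625 ≡ 57 (mod 71)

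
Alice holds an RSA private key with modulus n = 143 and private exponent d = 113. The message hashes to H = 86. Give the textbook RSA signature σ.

H^113 mod 143 = 47

47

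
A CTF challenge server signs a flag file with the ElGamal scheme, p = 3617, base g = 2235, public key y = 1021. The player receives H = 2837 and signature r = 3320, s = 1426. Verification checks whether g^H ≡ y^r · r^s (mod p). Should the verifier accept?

reject

Left side g^H mod p:
2235^2 = 4995225 ≡ 148
2235^4 ≡ 148^2 = 21904 ≡ 202
2235^8 ≡ 202^2 = 40804 ≡ 1017
2235^16 ≡ 1017^2 = 1034289 ≡ 3444
2235^32 ≡ 3444^2 = 11861136 ≡ 993
2235^64 ≡ 993^2 = 986049 ≡ 2225
2235^128 ≡ 2225^2 = 4950625 ≡ 2569
2235^256 ≡ 2569^2 = 6599761 ≡ 2353
2235^512 ≡ 2353^2 = 5536609 ≡ 2599
2235^1024 ≡ 2599^2 = 6754801 ≡ 1862
2235^2048 ≡ 1862^2 = 3467044 ≡ 1958
2837 = 2048 + 512 + 256 + 16 + 4 + 1, so 2235^2837 ≡ 1958·2599·2353·3444·202·2235 ≡ 681 (mod 3617)
Right side y^r · r^s mod p:
1021^2 = 1042441 ≡ 745
1021^4 ≡ 745^2 = 555025 ≡ 1624
1021^8 ≡ 1624^2 = 2637376 ≡ 583
1021^16 ≡ 583^2 = 339889 ≡ 3508
1021^32 ≡ 3508^2 = 12306064 ≡ 1030
1021^64 ≡ 1030^2 = 1060900 ≡ 1119
1021^128 ≡ 1119^2 = 1252161 ≡ 679
1021^256 ≡ 679^2 = 461041 ≡ 1682
1021^512 ≡ 1682^2 = 2829124 ≡ 630
1021^1024 ≡ 630^2 = 396900 ≡ 2647
1021^2048 ≡ 2647^2 = 7006609 ≡ 480
3320 = 2048 + 1024 + 128 + 64 + 32 + 16 + 8, so 1021^3320 ≡ 480·2647·679·1119·1030·3508·583 ≡ 2139 (mod 3617)
3320^2 = 11022400 ≡ 1401
3320^4 ≡ 1401^2 = 1962801 ≡ 2387
3320^8 ≡ 2387^2 = 5697769 ≡ 994
3320^16 ≡ 994^2 = 988036 ≡ 595
3320^32 ≡ 595^2 = 354025 ≡ 3176
3320^64 ≡ 3176^2 = 10086976 ≡ 2780
3320^128 ≡ 2780^2 = 7728400 ≡ 2488
3320^256 ≡ 2488^2 = 6190144 ≡ 1457
3320^512 ≡ 1457^2 = 2122849 ≡ 3287
3320^1024 ≡ 3287^2 = 10804369 ≡ 390
1426 = 1024 + 256 + 128 + 16 + 2, so 3320^1426 ≡ 390·1457·2488·595·1401 ≡ 2408 (mod 3617)
2139·2408 = 5150712 ≡ 104 (mod 3617)
681 ≠ 104, so verification fails.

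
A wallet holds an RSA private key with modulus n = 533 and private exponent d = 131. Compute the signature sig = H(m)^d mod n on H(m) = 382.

281

(H(m))^2 ≡ 382^2 = 145924 ≡ 415
(H(m))^4 ≡ 415^2 = 172225 ≡ 66
(H(m))^8 ≡ 66^2 = 4356 ≡ 92
(H(m))^16 ≡ 92^2 = 8464 ≡ 469
(H(m))^32 ≡ 469^2 = 219961 ≡ 365
(H(m))^64 ≡ 365^2 = 133225 ≡ 508
(H(m))^128 ≡ 508^2 = 258064 ≡ 92
131 = 128 + 2 + 1, so (H(m))^131 ≡ 92·415·382 ≡ 281 (mod 533)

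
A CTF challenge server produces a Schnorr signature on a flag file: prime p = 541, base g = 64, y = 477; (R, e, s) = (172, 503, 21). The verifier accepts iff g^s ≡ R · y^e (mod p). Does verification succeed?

passes

g^s mod p:
64^21 mod 541 = 334
R · y^e mod p:
477^503 mod 541 = 436
172·436 = 74992 ≡ 334 (mod 541)
334 ≡ 334 (mod 541); signature holds.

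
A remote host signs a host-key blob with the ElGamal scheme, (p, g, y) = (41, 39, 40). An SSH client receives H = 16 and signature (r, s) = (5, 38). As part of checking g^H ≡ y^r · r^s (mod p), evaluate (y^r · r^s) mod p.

40^2 = 1600 ≡ 1
40^4 ≡ 1^2 = 1
5 = 4 + 1, so 40^5 ≡ 1·40 ≡ 40 (mod 41)
5^2 = 25
5^4 ≡ 25^2 = 625 ≡ 10
5^8 ≡ 10^2 = 100 ≡ 18
5^16 ≡ 18^2 = 324 ≡ 37
5^32 ≡ 37^2 = 1369 ≡ 16
38 = 32 + 4 + 2, so 5^38 ≡ 16·10·25 ≡ 23 (mod 41)
y^r · r^s ≡ 40·23 = 920 ≡ 18 (mod 41)

18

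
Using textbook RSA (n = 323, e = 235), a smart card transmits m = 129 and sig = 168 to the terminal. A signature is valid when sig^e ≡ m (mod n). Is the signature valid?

invalid

sig^2 ≡ 168^2 = 28224 ≡ 123
sig^4 ≡ 123^2 = 15129 ≡ 271
sig^8 ≡ 271^2 = 73441 ≡ 120
sig^16 ≡ 120^2 = 14400 ≡ 188
sig^32 ≡ 188^2 = 35344 ≡ 137
sig^64 ≡ 137^2 = 18769 ≡ 35
sig^128 ≡ 35^2 = 1225 ≡ 256
235 = 128 + 64 + 32 + 8 + 2 + 1, so sig^235 ≡ 256·35·137·120·123·168 ≡ 111 (mod 323)
The recovered value 111 does not match the digest 129.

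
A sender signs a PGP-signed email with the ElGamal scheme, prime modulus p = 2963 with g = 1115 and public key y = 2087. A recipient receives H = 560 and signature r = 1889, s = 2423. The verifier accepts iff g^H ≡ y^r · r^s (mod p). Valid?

Left side g^H mod p:
1115^2 = 1243225 ≡ 1728
1115^4 ≡ 1728^2 = 2985984 ≡ 2243
1115^8 ≡ 2243^2 = 5031049 ≡ 2838
1115^16 ≡ 2838^2 = 8054244 ≡ 810
1115^32 ≡ 810^2 = 656100 ≡ 1277
1115^64 ≡ 1277^2 = 1630729 ≡ 1079
1115^128 ≡ 1079^2 = 1164241 ≡ 2745
1115^256 ≡ 2745^2 = 7535025 ≡ 116
1115^512 ≡ 116^2 = 13456 ≡ 1604
560 = 512 + 32 + 16, so 1115^560 ≡ 1604·1277·810 ≡ 593 (mod 2963)
Right side y^r · r^s mod p:
2087^2 = 4355569 ≡ 2922
2087^4 ≡ 2922^2 = 8538084 ≡ 1681
2087^8 ≡ 1681^2 = 2825761 ≡ 2022
2087^16 ≡ 2022^2 = 4088484 ≡ 2507
2087^32 ≡ 2507^2 = 6285049 ≡ 526
2087^64 ≡ 526^2 = 276676 ≡ 1117
2087^128 ≡ 1117^2 = 1247689 ≡ 266
2087^256 ≡ 266^2 = 70756 ≡ 2607
2087^512 ≡ 2607^2 = 6796449 ≡ 2290
2087^1024 ≡ 2290^2 = 5244100 ≡ 2553
1889 = 1024 + 512 + 256 + 64 + 32 + 1, so 2087^1889 ≡ 2553·2290·2607·1117·526·2087 ≡ 506 (mod 2963)
1889^2 = 3568321 ≡ 869
1889^4 ≡ 869^2 = 755161 ≡ 2559
1889^8 ≡ 2559^2 = 6548481 ≡ 251
1889^16 ≡ 251^2 = 63001 ≡ 778
1889^32 ≡ 778^2 = 605284 ≡ 832
1889^64 ≡ 832^2 = 692224 ≡ 1845
1889^128 ≡ 1845^2 = 3404025 ≡ 2501
1889^256 ≡ 2501^2 = 6255001 ≡ 108
1889^512 ≡ 108^2 = 11664 ≡ 2775
1889^1024 ≡ 2775^2 = 7700625 ≡ 2751
1889^2048 ≡ 2751^2 = 7568001 ≡ 499
2423 = 2048 + 256 + 64 + 32 + 16 + 4 + 2 + 1, so 1889^2423 ≡ 499·108·1845·832·778·2559·869·1889 ≡ 2109 (mod 2963)
506·2109 = 1067154 ≡ 474 (mod 2963)
593 ≠ 474, so verification fails.

no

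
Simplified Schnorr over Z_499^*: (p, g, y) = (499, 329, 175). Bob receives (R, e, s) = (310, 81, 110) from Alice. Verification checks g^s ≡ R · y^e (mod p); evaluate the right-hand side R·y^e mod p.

175^81 mod 499 = 389
R · y^e ≡ 310·389 = 120590 ≡ 331 (mod 499)

331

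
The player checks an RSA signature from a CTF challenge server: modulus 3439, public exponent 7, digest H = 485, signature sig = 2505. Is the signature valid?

invalid

sig^2 ≡ 2505^2 = 6275025 ≡ 2289
sig^4 ≡ 2289^2 = 5239521 ≡ 1924
7 = 4 + 2 + 1, so sig^7 ≡ 1924·2289·2505 ≡ 1081 (mod 3439)
1081 ≠ 485, so verification fails.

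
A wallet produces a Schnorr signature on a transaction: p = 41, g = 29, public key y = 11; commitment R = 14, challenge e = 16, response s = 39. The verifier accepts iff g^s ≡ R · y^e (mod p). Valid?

yes

g^s mod p:
Squares mod 41: 29^1≡29, 29^2≡21, 29^4≡31, 29^8≡18, 29^16≡37, 29^32≡16
39 = 32 + 4 + 2 + 1, so 29^39 ≡ 16·31·21·29 ≡ 17 (mod 41)
R · y^e mod p:
Squares mod 41: 11^1≡11, 11^2≡39, 11^4≡4, 11^8≡16, 11^16≡10
11^16 ≡ 10 (mod 41)
14·10 = 140 ≡ 17 (mod 41)
17 ≡ 17 (mod 41); signature holds.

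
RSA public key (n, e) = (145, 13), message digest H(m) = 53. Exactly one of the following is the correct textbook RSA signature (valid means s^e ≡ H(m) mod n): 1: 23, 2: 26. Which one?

1

Candidate 1: 23^2 = 529 ≡ 94; 23^4 ≡ 94^2 = 8836 ≡ 136; 23^8 ≡ 136^2 = 18496 ≡ 81; 13 = 8 + 4 + 1, so 23^13 ≡ 81·136·23 ≡ 53 (mod 145)
  → matches H(m) = 53
Candidate 2: 26^2 = 676 ≡ 96; 26^4 ≡ 96^2 = 9216 ≡ 81; 26^8 ≡ 81^2 = 6561 ≡ 36; 13 = 8 + 4 + 1, so 26^13 ≡ 36·81·26 ≡ 126 (mod 145)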